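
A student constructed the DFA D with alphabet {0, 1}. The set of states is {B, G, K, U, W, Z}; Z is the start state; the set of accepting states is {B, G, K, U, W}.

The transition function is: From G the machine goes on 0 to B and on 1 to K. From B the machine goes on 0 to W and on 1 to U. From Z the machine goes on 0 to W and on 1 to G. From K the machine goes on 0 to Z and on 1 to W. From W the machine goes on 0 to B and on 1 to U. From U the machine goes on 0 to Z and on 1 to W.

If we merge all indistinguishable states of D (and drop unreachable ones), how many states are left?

3

Every state is reachable, so we keep all 6.
P0 = {B,G,K,U,W} | {Z}.
On input 0, block {B,G,K,U,W} splits into {B,G,W} and {K,U}.
The partition is now stable with 3 blocks: {B,G,W} | {Z} | {K,U}.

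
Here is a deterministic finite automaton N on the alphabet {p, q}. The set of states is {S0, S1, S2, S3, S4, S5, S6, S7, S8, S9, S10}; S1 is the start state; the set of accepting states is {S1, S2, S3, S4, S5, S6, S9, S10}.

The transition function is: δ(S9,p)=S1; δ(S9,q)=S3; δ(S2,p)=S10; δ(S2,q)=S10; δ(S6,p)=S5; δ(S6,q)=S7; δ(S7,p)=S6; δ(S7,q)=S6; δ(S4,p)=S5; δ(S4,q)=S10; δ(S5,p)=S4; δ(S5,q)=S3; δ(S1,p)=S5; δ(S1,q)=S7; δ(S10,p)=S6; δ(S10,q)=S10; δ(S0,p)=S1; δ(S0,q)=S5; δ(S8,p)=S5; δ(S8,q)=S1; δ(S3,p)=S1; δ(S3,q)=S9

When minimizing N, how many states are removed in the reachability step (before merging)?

Starting at S1 and following transitions, the reachable set is {S1, S3, S4, S5, S6, S7, S9, S10}. That leaves S0, S2, S8 unreachable — 3 in total.

3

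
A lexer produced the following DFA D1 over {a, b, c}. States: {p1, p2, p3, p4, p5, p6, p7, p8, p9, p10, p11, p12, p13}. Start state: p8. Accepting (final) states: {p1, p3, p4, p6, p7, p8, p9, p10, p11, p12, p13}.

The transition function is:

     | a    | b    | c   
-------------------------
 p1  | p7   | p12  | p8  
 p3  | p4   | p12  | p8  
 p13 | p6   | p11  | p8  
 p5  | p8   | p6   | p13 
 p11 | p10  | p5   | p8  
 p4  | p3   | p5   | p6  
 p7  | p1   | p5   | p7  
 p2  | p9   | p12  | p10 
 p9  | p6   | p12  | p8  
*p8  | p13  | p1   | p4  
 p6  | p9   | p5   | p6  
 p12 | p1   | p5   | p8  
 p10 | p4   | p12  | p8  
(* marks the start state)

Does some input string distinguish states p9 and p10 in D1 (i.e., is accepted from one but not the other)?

States {p2} cannot be reached from the start state, so discard them.
P0 = {p1,p3,p4,p6,p7,p8,p9,p10,p11,p12,p13} | {p5}.
Split {p1,p3,p4,p6,p7,p8,p9,p10,p11,p12,p13} by δ(·,b) → {p1,p3,p8,p9,p10,p13} and {p4,p6,p7,p11,p12}.
Refine {p1,p3,p8,p9,p10,p13} on symbol a: members go to different blocks, giving {p1,p3,p9,p10,p13} and {p8}.
Refine {p4,p6,p7,p11,p12} on symbol c: members go to different blocks, giving {p4,p6,p7} and {p11,p12}.
No further refinement is possible. Final partition (5 blocks): {p1,p3,p9,p10,p13} | {p5} | {p4,p6,p7} | {p8} | {p11,p12}.
p9 and p10 lie in the same block of the stable partition, so they are equivalent — no string distinguishes them.

No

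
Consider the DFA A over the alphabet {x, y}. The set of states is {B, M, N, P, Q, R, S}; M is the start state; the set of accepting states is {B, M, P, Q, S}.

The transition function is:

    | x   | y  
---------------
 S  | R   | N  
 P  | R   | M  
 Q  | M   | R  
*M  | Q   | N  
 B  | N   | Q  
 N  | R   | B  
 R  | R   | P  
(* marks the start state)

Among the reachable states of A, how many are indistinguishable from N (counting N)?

2

States {S} cannot be reached from the start state, so discard them.
Start with accepting vs non-accepting: {B,M,P,Q} | {N,R}.
On input x, block {B,M,P,Q} splits into {M,Q} and {B,P}.
Stable partition: {M,Q} | {N,R} | {B,P} — 3 equivalence classes.
State N belongs to the block {N,R}, which has 2 states.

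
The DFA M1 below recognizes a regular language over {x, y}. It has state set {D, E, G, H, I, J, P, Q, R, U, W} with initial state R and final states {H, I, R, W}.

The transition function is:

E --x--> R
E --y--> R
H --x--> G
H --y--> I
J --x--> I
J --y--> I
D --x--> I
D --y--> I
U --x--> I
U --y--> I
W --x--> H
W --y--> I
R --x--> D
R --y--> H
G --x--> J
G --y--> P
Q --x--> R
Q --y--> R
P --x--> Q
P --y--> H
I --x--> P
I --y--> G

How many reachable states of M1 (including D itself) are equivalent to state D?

2

States {E,U,W} cannot be reached from the start state, so discard them.
P0 = {H,I,R} | {D,G,J,P,Q}.
Refine {H,I,R} on symbol y: members go to different blocks, giving {H,R} and {I}.
On input y, block {H,R} splits into {R} and {H}.
Refine {D,G,J,P,Q} on symbol x: members go to different blocks, giving {G,P} and {D,J} and {Q}.
Split {G,P} by δ(·,x) → {P} and {G}.
No further refinement is possible. Final partition (7 blocks): {R} | {P} | {I} | {H} | {D,J} | {Q} | {G}.
The equivalence class containing D is {D,J}, of size 2.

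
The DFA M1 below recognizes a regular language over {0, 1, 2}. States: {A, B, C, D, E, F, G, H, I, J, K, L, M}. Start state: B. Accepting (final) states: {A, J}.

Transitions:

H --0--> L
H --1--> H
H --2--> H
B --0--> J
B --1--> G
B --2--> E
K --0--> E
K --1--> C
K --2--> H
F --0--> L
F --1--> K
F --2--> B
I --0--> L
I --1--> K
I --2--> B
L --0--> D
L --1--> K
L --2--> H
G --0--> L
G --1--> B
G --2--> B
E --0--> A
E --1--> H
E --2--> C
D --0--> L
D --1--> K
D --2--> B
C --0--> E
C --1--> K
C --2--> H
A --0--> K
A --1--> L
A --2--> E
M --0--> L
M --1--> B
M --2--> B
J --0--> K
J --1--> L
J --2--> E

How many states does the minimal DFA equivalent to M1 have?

Reachable states from the start: {A,B,C,D,E,G,H,J,K,L}. Unreachable: {F,I,M} — drop them.
Initial partition by acceptance: {A,J} | {B,C,D,E,G,H,K,L}.
Refine {B,C,D,E,G,H,K,L} on symbol 0: members go to different blocks, giving {C,D,G,H,K,L} and {B,E}.
Refine {C,D,G,H,K,L} on symbol 0: members go to different blocks, giving {D,G,H,L} and {C,K}.
Split {D,G,H,L} by δ(·,1) → {D,L} and {G} and {H}.
On input 2, block {D,L} splits into {D} and {L}.
Split {B,E} by δ(·,1) → {B} and {E}.
The partition is now stable with 8 blocks: {A,J} | {D} | {B} | {C,K} | {G} | {H} | {L} | {E}.

8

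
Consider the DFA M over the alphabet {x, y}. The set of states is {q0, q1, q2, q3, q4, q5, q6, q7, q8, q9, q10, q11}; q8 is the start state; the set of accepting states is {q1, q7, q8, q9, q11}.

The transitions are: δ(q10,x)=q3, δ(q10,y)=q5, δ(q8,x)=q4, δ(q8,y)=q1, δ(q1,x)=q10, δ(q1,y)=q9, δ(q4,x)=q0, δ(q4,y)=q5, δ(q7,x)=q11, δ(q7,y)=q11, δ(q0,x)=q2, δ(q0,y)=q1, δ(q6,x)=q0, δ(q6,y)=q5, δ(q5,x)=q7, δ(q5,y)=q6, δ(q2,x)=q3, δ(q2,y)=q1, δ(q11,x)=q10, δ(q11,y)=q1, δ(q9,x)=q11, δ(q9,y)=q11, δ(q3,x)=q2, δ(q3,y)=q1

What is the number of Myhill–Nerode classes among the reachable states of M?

All states are reachable from the start state.
Initial partition by acceptance: {q1,q7,q8,q9,q11} | {q0,q2,q3,q4,q5,q6,q10}.
On input x, block {q1,q7,q8,q9,q11} splits into {q1,q8,q11} and {q7,q9}.
On input y, block {q1,q8,q11} splits into {q8,q11} and {q1}.
Split {q0,q2,q3,q4,q5,q6,q10} by δ(·,x) → {q0,q2,q3,q4,q6,q10} and {q5}.
On input y, block {q0,q2,q3,q4,q6,q10} splits into {q0,q2,q3} and {q4,q6,q10}.
The partition is now stable with 6 blocks: {q8,q11} | {q0,q2,q3} | {q7,q9} | {q1} | {q5} | {q4,q6,q10}.

6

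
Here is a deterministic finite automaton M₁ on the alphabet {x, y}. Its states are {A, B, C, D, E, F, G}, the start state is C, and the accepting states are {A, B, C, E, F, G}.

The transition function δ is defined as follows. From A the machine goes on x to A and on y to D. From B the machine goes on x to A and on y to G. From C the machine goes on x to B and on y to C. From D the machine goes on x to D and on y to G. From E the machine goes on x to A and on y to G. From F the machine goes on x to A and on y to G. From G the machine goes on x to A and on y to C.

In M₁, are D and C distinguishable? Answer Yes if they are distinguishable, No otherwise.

First remove the unreachable states {E,F}; 5 states remain.
Initial partition by acceptance: {A,B,C,G} | {D}.
On input y, block {A,B,C,G} splits into {B,C,G} and {A}.
Refine {B,C,G} on symbol x: members go to different blocks, giving {B,G} and {C}.
On input y, block {B,G} splits into {B} and {G}.
The partition is now stable with 5 blocks: {B} | {D} | {A} | {C} | {G}.
D and C end up in different blocks, so they are distinguishable. For instance, the string 'ε' is accepted from only C.

Yes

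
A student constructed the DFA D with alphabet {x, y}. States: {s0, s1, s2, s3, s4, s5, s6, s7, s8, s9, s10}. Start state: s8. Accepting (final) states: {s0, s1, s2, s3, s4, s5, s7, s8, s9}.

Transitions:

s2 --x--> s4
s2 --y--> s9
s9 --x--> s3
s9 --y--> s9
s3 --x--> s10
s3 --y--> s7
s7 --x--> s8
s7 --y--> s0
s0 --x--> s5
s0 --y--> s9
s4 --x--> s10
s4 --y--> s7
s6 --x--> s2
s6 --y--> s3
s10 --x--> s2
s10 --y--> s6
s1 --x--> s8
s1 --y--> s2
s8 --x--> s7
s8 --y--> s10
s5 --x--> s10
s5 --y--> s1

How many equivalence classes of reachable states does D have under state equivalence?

6

Every state is reachable, so we keep all 11.
Initial partition by acceptance: {s0,s1,s2,s3,s4,s5,s7,s8,s9} | {s6,s10}.
Refine {s0,s1,s2,s3,s4,s5,s7,s8,s9} on symbol x: members go to different blocks, giving {s0,s1,s2,s7,s8,s9} and {s3,s4,s5}.
Split {s0,s1,s2,s7,s8,s9} by δ(·,x) → {s0,s2,s9} and {s1,s7,s8}.
Split {s6,s10} by δ(·,y) → {s6} and {s10}.
On input y, block {s1,s7,s8} splits into {s1,s7} and {s8}.
No further refinement is possible. Final partition (6 blocks): {s0,s2,s9} | {s6} | {s3,s4,s5} | {s1,s7} | {s10} | {s8}.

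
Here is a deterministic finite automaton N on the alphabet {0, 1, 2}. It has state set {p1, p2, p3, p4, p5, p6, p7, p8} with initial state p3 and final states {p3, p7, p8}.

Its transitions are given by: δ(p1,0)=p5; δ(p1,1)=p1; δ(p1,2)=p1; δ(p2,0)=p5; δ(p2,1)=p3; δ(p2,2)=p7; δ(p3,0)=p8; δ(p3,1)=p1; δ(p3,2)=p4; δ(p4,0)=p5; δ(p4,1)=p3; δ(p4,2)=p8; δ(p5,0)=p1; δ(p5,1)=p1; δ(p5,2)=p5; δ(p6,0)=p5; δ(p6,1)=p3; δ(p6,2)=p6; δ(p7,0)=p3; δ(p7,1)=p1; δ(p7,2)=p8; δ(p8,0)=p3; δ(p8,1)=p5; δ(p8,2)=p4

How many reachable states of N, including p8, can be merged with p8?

2

States {p2,p6,p7} cannot be reached from the start state, so discard them.
P0 = {p3,p8} | {p1,p4,p5}.
Split {p1,p4,p5} by δ(·,1) → {p1,p5} and {p4}.
Stable partition: {p3,p8} | {p1,p5} | {p4} — 3 equivalence classes.
The equivalence class containing p8 is {p3,p8}, of size 2.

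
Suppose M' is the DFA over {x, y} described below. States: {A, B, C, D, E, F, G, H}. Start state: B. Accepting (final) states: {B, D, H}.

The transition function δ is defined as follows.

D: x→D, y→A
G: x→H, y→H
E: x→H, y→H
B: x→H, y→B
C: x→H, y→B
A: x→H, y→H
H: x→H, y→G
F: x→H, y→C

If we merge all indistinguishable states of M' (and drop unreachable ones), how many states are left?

States {A,C,D,E,F} cannot be reached from the start state, so discard them.
Initial partition by acceptance: {B,H} | {G}.
Refine {B,H} on symbol y: members go to different blocks, giving {B} and {H}.
The partition is now stable with 3 blocks: {B} | {G} | {H}.

3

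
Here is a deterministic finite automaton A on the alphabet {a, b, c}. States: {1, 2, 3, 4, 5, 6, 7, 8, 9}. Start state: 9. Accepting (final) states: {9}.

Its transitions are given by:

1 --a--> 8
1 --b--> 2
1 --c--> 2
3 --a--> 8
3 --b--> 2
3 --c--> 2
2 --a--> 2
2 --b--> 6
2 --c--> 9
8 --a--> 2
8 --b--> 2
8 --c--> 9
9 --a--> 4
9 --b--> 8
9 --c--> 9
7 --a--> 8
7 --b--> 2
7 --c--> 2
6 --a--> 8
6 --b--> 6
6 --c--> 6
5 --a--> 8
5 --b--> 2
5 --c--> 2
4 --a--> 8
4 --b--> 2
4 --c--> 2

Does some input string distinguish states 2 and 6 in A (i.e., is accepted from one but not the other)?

Reachable states from the start: {2,4,6,8,9}. Unreachable: {1,3,5,7} — drop them.
Initial partition by acceptance: {9} | {2,4,6,8}.
Split {2,4,6,8} by δ(·,c) → {2,8} and {4,6}.
Split {2,8} by δ(·,b) → {2} and {8}.
Refine {4,6} on symbol b: members go to different blocks, giving {4} and {6}.
The partition is now stable with 5 blocks: {9} | {2} | {4} | {8} | {6}.
2 and 6 end up in different blocks, so they are distinguishable. For instance, the string 'c' is accepted from only 2.

Yes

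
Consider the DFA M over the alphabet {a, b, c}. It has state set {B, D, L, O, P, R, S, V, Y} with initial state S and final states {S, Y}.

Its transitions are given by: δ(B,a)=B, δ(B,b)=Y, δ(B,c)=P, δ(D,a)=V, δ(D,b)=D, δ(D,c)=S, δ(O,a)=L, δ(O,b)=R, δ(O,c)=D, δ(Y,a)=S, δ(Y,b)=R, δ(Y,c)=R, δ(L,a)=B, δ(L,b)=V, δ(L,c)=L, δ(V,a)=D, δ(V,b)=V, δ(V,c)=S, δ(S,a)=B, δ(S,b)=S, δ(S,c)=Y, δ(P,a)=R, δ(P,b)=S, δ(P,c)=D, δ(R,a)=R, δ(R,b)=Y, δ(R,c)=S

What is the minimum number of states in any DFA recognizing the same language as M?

6

States {L,O} cannot be reached from the start state, so discard them.
Initial partition by acceptance: {S,Y} | {B,D,P,R,V}.
Refine {S,Y} on symbol a: members go to different blocks, giving {Y} and {S}.
On input b, block {B,D,P,R,V} splits into {B,R} and {D,V} and {P}.
Refine {B,R} on symbol c: members go to different blocks, giving {R} and {B}.
No further refinement is possible. Final partition (6 blocks): {Y} | {R} | {S} | {D,V} | {P} | {B}.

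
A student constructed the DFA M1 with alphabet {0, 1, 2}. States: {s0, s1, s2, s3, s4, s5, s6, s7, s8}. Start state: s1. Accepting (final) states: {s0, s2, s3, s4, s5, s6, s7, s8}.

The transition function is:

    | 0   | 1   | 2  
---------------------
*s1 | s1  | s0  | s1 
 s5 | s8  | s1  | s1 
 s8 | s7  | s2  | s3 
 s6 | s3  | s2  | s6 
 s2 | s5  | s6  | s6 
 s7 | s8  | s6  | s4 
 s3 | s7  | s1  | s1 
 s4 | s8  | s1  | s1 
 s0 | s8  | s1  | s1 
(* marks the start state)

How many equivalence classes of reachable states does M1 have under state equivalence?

Every state is reachable, so we keep all 9.
Initial partition by acceptance: {s0,s2,s3,s4,s5,s6,s7,s8} | {s1}.
Refine {s0,s2,s3,s4,s5,s6,s7,s8} on symbol 1: members go to different blocks, giving {s0,s3,s4,s5} and {s2,s6,s7,s8}.
On input 0, block {s2,s6,s7,s8} splits into {s2,s6} and {s7,s8}.
No further refinement is possible. Final partition (4 blocks): {s0,s3,s4,s5} | {s1} | {s2,s6} | {s7,s8}.

4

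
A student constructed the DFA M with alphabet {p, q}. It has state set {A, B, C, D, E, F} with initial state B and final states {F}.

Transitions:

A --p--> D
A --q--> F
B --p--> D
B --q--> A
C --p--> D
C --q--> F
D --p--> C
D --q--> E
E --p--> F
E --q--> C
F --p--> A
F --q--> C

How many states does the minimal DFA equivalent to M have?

5

Every state is reachable, so we keep all 6.
Start with accepting vs non-accepting: {F} | {A,B,C,D,E}.
Refine {A,B,C,D,E} on symbol p: members go to different blocks, giving {A,B,C,D} and {E}.
Split {A,B,C,D} by δ(·,q) → {A,C} and {B} and {D}.
The partition is now stable with 5 blocks: {F} | {A,C} | {E} | {B} | {D}.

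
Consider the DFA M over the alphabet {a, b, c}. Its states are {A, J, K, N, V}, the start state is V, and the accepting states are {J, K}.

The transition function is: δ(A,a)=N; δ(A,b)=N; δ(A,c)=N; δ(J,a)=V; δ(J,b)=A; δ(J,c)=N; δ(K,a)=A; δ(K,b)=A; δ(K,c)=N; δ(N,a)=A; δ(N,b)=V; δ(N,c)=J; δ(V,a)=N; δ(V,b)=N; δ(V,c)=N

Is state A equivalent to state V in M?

Reachable states from the start: {A,J,N,V}. Unreachable: {K} — drop them.
Start with accepting vs non-accepting: {J} | {A,N,V}.
Split {A,N,V} by δ(·,c) → {A,V} and {N}.
The partition is now stable with 3 blocks: {J} | {A,V} | {N}.
A and V lie in the same block of the stable partition, so they are equivalent — no string distinguishes them.

Yes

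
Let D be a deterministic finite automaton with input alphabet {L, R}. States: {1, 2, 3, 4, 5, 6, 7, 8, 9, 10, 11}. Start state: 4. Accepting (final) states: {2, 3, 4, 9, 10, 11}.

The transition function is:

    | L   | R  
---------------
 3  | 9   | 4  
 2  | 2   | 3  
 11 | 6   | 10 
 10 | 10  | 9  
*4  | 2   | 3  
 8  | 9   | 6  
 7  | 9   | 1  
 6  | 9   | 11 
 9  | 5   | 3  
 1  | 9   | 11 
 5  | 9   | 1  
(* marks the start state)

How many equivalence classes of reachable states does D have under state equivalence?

Reachable states from the start: {1,2,3,4,5,6,9,10,11}. Unreachable: {7,8} — drop them.
P0 = {2,3,4,9,10,11} | {1,5,6}.
Refine {2,3,4,9,10,11} on symbol L: members go to different blocks, giving {2,3,4,10} and {9,11}.
Refine {2,3,4,10} on symbol L: members go to different blocks, giving {2,4,10} and {3}.
Refine {2,4,10} on symbol R: members go to different blocks, giving {2,4} and {10}.
Refine {1,5,6} on symbol R: members go to different blocks, giving {1,6} and {5}.
Refine {9,11} on symbol L: members go to different blocks, giving {9} and {11}.
The partition is now stable with 7 blocks: {2,4} | {1,6} | {9} | {3} | {10} | {5} | {11}.

7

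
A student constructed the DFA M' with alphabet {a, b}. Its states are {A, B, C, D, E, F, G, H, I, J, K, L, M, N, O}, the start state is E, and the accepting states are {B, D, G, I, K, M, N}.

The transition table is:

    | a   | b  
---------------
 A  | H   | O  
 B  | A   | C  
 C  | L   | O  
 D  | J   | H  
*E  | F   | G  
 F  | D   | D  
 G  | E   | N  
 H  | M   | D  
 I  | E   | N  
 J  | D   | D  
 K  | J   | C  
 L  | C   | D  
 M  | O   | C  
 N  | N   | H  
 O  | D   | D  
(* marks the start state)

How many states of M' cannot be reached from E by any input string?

No path from E leads to A, B, I, K; the other 11 states are all reachable.

4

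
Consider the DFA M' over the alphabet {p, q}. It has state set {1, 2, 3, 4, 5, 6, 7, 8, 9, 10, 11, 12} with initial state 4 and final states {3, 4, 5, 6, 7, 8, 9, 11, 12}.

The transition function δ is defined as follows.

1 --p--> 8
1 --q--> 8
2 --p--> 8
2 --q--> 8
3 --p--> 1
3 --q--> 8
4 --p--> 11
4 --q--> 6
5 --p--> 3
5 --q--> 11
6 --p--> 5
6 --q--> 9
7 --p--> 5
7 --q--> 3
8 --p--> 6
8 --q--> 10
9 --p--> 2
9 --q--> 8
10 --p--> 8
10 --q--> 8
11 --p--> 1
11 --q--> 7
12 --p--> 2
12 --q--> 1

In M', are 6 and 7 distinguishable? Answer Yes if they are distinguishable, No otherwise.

First remove the unreachable states {12}; 11 states remain.
Initial partition by acceptance: {3,4,5,6,7,8,9,11} | {1,2,10}.
On input p, block {3,4,5,6,7,8,9,11} splits into {4,5,6,7,8} and {3,9,11}.
Split {4,5,6,7,8} by δ(·,p) → {6,7,8} and {4,5}.
Refine {6,7,8} on symbol p: members go to different blocks, giving {6,7} and {8}.
Split {3,9,11} by δ(·,q) → {3,9} and {11}.
Refine {4,5} on symbol p: members go to different blocks, giving {4} and {5}.
The partition is now stable with 7 blocks: {6,7} | {1,2,10} | {3,9} | {4} | {8} | {11} | {5}.
6 and 7 lie in the same block of the stable partition, so they are equivalent — no string distinguishes them.

No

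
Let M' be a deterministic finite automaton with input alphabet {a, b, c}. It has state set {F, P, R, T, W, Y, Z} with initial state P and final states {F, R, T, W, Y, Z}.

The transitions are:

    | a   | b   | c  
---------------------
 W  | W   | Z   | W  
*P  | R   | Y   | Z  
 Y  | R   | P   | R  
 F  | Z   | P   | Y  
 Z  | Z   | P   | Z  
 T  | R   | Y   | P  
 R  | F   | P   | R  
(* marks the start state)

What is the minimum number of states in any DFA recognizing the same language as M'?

2

States {T,W} cannot be reached from the start state, so discard them.
Start with accepting vs non-accepting: {F,R,Y,Z} | {P}.
The partition is now stable with 2 blocks: {F,R,Y,Z} | {P}.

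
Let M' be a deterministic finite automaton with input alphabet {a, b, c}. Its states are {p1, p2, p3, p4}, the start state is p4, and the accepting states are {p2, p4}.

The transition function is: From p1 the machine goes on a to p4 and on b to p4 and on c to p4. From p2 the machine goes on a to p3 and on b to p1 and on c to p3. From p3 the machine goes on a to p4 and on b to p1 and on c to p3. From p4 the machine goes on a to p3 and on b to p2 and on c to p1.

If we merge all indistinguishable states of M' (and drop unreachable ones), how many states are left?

4

Every state is reachable, so we keep all 4.
P0 = {p2,p4} | {p1,p3}.
Split {p2,p4} by δ(·,b) → {p2} and {p4}.
On input b, block {p1,p3} splits into {p1} and {p3}.
Stable partition: {p2} | {p1} | {p4} | {p3} — 4 equivalence classes.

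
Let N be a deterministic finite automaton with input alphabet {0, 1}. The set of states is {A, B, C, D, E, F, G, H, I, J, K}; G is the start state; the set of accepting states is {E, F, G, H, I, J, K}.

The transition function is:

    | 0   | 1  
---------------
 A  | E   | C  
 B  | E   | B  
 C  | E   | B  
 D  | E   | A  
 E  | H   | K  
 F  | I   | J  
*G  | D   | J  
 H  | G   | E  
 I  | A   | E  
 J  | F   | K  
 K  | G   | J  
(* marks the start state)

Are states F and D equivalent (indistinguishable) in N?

All states are reachable from the start state.
Initial partition by acceptance: {E,F,G,H,I,J,K} | {A,B,C,D}.
Refine {E,F,G,H,I,J,K} on symbol 0: members go to different blocks, giving {E,F,H,J,K} and {G,I}.
On input 0, block {E,F,H,J,K} splits into {F,H,K} and {E,J}.
No further refinement is possible. Final partition (4 blocks): {F,H,K} | {A,B,C,D} | {G,I} | {E,J}.
F and D end up in different blocks, so they are distinguishable. For instance, the string 'ε' is accepted from only F.

No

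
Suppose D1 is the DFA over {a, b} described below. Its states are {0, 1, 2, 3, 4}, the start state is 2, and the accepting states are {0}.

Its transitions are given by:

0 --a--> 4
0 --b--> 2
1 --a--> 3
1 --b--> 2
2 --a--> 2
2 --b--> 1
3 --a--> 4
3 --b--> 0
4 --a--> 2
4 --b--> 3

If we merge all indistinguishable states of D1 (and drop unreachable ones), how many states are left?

5

Start with accepting vs non-accepting: {0} | {1,2,3,4}.
On input b, block {1,2,3,4} splits into {1,2,4} and {3}.
On input a, block {1,2,4} splits into {2,4} and {1}.
Split {2,4} by δ(·,b) → {2} and {4}.
No further refinement is possible. Final partition (5 blocks): {0} | {2} | {3} | {1} | {4}.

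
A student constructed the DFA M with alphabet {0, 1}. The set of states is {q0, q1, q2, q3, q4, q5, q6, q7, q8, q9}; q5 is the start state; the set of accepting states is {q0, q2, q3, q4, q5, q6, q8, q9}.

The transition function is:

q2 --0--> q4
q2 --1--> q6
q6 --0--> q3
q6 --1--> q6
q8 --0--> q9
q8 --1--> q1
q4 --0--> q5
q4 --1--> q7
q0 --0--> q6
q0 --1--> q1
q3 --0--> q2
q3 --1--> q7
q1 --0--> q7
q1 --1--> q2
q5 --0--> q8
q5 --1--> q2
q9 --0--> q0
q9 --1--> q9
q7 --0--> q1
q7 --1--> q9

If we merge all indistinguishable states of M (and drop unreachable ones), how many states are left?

3

P0 = {q0,q2,q3,q4,q5,q6,q8,q9} | {q1,q7}.
Refine {q0,q2,q3,q4,q5,q6,q8,q9} on symbol 1: members go to different blocks, giving {q0,q3,q4,q8} and {q2,q5,q6,q9}.
No further refinement is possible. Final partition (3 blocks): {q0,q3,q4,q8} | {q1,q7} | {q2,q5,q6,q9}.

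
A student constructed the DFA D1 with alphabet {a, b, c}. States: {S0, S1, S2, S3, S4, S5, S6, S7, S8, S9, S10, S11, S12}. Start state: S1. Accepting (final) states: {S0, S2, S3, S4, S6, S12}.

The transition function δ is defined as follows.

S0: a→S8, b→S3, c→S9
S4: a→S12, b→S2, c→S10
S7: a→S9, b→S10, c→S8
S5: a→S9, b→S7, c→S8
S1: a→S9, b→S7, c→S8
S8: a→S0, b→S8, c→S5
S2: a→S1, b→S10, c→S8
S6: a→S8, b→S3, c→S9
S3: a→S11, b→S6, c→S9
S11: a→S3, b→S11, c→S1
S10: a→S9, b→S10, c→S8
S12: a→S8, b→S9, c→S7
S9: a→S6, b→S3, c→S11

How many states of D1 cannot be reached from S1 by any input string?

3

BFS from S1 reaches {S0, S1, S3, S5, S6, S7, S8, S9, S10, S11}; the 3 state(s) S2, S4, S12 are never visited.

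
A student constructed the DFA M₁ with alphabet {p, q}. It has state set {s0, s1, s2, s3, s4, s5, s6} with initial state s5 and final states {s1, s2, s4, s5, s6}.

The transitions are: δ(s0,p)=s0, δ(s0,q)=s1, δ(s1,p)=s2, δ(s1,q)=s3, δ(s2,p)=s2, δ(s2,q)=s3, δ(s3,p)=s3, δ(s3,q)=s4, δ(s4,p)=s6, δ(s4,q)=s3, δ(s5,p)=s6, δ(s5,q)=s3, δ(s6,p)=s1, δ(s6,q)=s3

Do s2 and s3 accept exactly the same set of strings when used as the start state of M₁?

No

Reachable states from the start: {s1,s2,s3,s4,s5,s6}. Unreachable: {s0} — drop them.
Initial partition by acceptance: {s1,s2,s4,s5,s6} | {s3}.
No further refinement is possible. Final partition (2 blocks): {s1,s2,s4,s5,s6} | {s3}.
s2 and s3 end up in different blocks, so they are distinguishable. For instance, the string 'ε' is accepted from only s2.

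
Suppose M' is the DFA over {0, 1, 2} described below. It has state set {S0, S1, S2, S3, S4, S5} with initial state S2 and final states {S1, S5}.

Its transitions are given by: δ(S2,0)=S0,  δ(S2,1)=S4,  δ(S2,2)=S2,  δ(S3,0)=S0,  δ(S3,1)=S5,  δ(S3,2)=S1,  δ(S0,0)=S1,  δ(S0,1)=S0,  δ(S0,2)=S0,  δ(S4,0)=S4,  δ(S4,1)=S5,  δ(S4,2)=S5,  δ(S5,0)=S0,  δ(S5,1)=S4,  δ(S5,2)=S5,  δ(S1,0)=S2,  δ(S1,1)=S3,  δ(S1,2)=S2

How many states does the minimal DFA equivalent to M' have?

P0 = {S1,S5} | {S0,S2,S3,S4}.
On input 2, block {S1,S5} splits into {S1} and {S5}.
On input 0, block {S0,S2,S3,S4} splits into {S2,S3,S4} and {S0}.
Refine {S2,S3,S4} on symbol 0: members go to different blocks, giving {S2,S3} and {S4}.
Split {S2,S3} by δ(·,1) → {S2} and {S3}.
Stable partition: {S1} | {S2} | {S5} | {S0} | {S4} | {S3} — 6 equivalence classes.

6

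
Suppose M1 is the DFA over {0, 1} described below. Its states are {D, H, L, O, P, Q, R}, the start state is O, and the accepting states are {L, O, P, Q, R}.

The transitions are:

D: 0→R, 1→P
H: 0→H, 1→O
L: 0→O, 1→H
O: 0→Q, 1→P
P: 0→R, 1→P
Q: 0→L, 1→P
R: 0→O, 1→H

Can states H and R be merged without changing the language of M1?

First remove the unreachable states {D}; 6 states remain.
Start with accepting vs non-accepting: {L,O,P,Q,R} | {H}.
Refine {L,O,P,Q,R} on symbol 1: members go to different blocks, giving {O,P,Q} and {L,R}.
Split {O,P,Q} by δ(·,0) → {P,Q} and {O}.
No further refinement is possible. Final partition (4 blocks): {P,Q} | {H} | {L,R} | {O}.
H and R end up in different blocks, so they are distinguishable. For instance, the string 'ε' is accepted from only R.

No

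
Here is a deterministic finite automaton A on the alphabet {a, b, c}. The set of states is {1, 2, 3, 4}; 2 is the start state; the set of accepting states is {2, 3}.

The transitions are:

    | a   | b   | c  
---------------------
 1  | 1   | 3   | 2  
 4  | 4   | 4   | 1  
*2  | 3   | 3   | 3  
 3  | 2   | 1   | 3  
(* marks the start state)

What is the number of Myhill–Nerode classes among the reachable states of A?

First remove the unreachable states {4}; 3 states remain.
Start with accepting vs non-accepting: {2,3} | {1}.
Refine {2,3} on symbol b: members go to different blocks, giving {2} and {3}.
Stable partition: {2} | {1} | {3} — 3 equivalence classes.

3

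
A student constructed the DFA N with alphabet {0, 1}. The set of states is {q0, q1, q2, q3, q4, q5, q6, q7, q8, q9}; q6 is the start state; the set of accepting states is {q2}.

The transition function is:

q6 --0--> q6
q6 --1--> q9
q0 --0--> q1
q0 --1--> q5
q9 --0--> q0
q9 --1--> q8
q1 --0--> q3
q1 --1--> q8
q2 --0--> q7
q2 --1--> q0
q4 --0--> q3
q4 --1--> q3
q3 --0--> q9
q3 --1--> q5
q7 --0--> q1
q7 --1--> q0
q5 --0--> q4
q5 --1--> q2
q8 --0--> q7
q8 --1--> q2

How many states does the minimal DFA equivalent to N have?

Every state is reachable, so we keep all 10.
Start with accepting vs non-accepting: {q2} | {q0,q1,q3,q4,q5,q6,q7,q8,q9}.
On input 1, block {q0,q1,q3,q4,q5,q6,q7,q8,q9} splits into {q0,q1,q3,q4,q6,q7,q9} and {q5,q8}.
Refine {q0,q1,q3,q4,q6,q7,q9} on symbol 1: members go to different blocks, giving {q0,q1,q3,q9} and {q4,q6,q7}.
Refine {q4,q6,q7} on symbol 0: members go to different blocks, giving {q4,q7} and {q6}.
Stable partition: {q2} | {q0,q1,q3,q9} | {q5,q8} | {q4,q7} | {q6} — 5 equivalence classes.

5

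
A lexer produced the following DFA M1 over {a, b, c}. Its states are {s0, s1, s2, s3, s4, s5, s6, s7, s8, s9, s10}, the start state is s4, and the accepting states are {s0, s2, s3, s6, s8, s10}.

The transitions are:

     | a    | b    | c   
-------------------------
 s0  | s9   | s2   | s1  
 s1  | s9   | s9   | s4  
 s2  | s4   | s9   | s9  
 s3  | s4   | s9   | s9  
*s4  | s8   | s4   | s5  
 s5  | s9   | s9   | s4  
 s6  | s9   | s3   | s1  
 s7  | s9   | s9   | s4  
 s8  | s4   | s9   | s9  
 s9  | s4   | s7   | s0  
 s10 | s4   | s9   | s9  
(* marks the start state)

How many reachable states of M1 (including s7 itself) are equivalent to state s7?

3

First remove the unreachable states {s3,s6,s10}; 8 states remain.
P0 = {s0,s2,s8} | {s1,s4,s5,s7,s9}.
On input b, block {s0,s2,s8} splits into {s2,s8} and {s0}.
Refine {s1,s4,s5,s7,s9} on symbol a: members go to different blocks, giving {s1,s5,s7,s9} and {s4}.
On input a, block {s1,s5,s7,s9} splits into {s1,s5,s7} and {s9}.
The partition is now stable with 5 blocks: {s2,s8} | {s1,s5,s7} | {s0} | {s4} | {s9}.
State s7 belongs to the block {s1,s5,s7}, which has 3 states.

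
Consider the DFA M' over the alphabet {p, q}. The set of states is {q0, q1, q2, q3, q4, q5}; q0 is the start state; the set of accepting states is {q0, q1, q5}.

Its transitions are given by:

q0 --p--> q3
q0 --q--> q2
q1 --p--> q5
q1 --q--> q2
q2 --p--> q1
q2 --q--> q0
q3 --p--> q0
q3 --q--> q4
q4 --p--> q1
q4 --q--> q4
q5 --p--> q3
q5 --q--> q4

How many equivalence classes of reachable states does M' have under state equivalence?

6

Every state is reachable, so we keep all 6.
P0 = {q0,q1,q5} | {q2,q3,q4}.
Split {q0,q1,q5} by δ(·,p) → {q0,q5} and {q1}.
Split {q2,q3,q4} by δ(·,p) → {q2,q4} and {q3}.
Refine {q2,q4} on symbol q: members go to different blocks, giving {q2} and {q4}.
Split {q0,q5} by δ(·,q) → {q0} and {q5}.
The partition is now stable with 6 blocks: {q0} | {q2} | {q1} | {q3} | {q4} | {q5}.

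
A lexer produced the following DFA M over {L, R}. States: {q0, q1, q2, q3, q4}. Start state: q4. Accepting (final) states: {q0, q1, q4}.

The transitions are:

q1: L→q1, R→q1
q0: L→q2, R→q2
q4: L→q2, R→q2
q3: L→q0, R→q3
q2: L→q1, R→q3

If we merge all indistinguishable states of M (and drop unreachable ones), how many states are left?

4

P0 = {q0,q1,q4} | {q2,q3}.
On input L, block {q0,q1,q4} splits into {q0,q4} and {q1}.
Refine {q2,q3} on symbol L: members go to different blocks, giving {q2} and {q3}.
No further refinement is possible. Final partition (4 blocks): {q0,q4} | {q2} | {q1} | {q3}.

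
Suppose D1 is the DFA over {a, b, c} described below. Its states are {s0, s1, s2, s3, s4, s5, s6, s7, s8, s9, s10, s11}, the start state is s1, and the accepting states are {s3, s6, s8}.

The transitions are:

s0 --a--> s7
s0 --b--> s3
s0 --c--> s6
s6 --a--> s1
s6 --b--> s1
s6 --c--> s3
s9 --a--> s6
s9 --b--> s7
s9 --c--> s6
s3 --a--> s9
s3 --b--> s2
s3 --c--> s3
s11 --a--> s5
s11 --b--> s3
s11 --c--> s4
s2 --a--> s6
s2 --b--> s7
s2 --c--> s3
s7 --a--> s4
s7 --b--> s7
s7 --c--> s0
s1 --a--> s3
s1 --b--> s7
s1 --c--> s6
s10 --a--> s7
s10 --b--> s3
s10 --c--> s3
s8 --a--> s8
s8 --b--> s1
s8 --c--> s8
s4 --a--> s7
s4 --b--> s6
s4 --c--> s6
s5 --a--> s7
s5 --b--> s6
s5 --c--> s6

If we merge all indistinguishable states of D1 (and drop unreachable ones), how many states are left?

4

States {s5,s8,s10,s11} cannot be reached from the start state, so discard them.
Initial partition by acceptance: {s3,s6} | {s0,s1,s2,s4,s7,s9}.
Refine {s0,s1,s2,s4,s7,s9} on symbol a: members go to different blocks, giving {s0,s4,s7} and {s1,s2,s9}.
Refine {s0,s4,s7} on symbol b: members go to different blocks, giving {s0,s4} and {s7}.
Stable partition: {s3,s6} | {s0,s4} | {s1,s2,s9} | {s7} — 4 equivalence classes.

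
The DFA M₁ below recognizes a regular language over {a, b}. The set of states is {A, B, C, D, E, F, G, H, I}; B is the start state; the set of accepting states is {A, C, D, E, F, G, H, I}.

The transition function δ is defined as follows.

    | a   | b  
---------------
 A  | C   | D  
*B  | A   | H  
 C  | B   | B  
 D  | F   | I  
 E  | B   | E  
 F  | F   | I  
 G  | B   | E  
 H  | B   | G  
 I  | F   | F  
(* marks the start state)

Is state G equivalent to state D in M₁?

All states are reachable from the start state.
Start with accepting vs non-accepting: {A,C,D,E,F,G,H,I} | {B}.
On input a, block {A,C,D,E,F,G,H,I} splits into {A,D,F,I} and {C,E,G,H}.
Split {A,D,F,I} by δ(·,a) → {D,F,I} and {A}.
On input b, block {C,E,G,H} splits into {E,G,H} and {C}.
The partition is now stable with 5 blocks: {D,F,I} | {B} | {E,G,H} | {A} | {C}.
G and D end up in different blocks, so they are distinguishable. For instance, the string 'a' is accepted from only D.

No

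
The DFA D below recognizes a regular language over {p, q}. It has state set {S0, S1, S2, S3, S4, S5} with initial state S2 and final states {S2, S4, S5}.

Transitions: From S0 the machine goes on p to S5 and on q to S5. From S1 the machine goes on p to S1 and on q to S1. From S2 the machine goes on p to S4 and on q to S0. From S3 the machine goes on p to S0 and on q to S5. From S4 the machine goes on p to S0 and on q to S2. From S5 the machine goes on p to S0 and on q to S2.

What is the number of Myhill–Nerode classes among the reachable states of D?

3

Reachable states from the start: {S0,S2,S4,S5}. Unreachable: {S1,S3} — drop them.
Start with accepting vs non-accepting: {S2,S4,S5} | {S0}.
On input p, block {S2,S4,S5} splits into {S4,S5} and {S2}.
The partition is now stable with 3 blocks: {S4,S5} | {S0} | {S2}.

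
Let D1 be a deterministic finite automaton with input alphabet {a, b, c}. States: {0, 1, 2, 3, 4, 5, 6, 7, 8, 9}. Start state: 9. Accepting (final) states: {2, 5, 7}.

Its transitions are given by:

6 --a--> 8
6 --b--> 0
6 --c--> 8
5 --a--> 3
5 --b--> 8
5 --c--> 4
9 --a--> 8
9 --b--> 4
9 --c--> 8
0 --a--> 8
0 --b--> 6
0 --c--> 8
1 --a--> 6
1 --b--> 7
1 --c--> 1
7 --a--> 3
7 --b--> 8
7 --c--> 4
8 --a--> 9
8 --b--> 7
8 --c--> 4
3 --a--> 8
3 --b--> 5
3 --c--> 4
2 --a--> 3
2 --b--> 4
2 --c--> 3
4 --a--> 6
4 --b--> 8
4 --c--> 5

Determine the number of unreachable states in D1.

BFS from 9 reaches {0, 3, 4, 5, 6, 7, 8, 9}; the 2 state(s) 1, 2 are never visited.

2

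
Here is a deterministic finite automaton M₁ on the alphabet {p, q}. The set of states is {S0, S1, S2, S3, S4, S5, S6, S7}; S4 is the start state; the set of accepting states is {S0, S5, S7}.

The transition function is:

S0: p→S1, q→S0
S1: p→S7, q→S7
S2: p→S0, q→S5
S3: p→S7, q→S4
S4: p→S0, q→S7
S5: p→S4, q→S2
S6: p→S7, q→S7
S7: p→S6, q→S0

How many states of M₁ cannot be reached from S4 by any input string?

No path from S4 leads to S2, S3, S5; the other 5 states are all reachable.

3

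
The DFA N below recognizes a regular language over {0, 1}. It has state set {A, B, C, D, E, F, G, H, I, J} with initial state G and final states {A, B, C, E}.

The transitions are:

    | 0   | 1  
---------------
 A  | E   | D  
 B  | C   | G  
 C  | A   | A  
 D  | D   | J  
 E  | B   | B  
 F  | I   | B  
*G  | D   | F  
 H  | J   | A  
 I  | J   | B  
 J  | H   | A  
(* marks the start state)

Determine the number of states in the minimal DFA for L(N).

4

Initial partition by acceptance: {A,B,C,E} | {D,F,G,H,I,J}.
Split {A,B,C,E} by δ(·,1) → {A,B} and {C,E}.
Refine {D,F,G,H,I,J} on symbol 1: members go to different blocks, giving {F,H,I,J} and {D,G}.
No further refinement is possible. Final partition (4 blocks): {A,B} | {F,H,I,J} | {C,E} | {D,G}.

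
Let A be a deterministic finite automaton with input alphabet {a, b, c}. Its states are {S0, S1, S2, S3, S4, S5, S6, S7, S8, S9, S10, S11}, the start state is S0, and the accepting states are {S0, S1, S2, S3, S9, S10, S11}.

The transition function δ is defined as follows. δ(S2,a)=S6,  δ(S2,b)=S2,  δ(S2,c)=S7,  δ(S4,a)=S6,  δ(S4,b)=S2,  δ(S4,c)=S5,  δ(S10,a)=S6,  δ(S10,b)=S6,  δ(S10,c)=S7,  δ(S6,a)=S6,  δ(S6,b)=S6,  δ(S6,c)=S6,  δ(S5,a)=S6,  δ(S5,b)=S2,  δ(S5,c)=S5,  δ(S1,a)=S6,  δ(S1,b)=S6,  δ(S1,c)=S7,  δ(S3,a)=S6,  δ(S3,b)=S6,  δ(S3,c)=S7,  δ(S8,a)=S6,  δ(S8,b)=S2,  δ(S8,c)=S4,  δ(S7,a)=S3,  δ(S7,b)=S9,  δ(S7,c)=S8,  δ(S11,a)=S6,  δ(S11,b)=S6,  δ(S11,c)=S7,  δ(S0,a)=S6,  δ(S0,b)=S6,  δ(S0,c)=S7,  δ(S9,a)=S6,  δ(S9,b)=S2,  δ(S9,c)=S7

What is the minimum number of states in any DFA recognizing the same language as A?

5

Reachable states from the start: {S0,S2,S3,S4,S5,S6,S7,S8,S9}. Unreachable: {S1,S10,S11} — drop them.
P0 = {S0,S2,S3,S9} | {S4,S5,S6,S7,S8}.
Refine {S0,S2,S3,S9} on symbol b: members go to different blocks, giving {S0,S3} and {S2,S9}.
Refine {S4,S5,S6,S7,S8} on symbol a: members go to different blocks, giving {S4,S5,S6,S8} and {S7}.
Split {S4,S5,S6,S8} by δ(·,b) → {S4,S5,S8} and {S6}.
No further refinement is possible. Final partition (5 blocks): {S0,S3} | {S4,S5,S8} | {S2,S9} | {S7} | {S6}.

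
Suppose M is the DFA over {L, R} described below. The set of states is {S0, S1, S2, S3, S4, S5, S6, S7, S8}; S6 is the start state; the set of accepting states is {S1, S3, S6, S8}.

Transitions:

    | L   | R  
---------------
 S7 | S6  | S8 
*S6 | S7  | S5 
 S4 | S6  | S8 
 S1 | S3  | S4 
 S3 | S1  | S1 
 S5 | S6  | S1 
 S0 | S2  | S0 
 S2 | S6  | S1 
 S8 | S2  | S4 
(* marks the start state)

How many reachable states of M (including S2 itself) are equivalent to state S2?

Reachable states from the start: {S1,S2,S3,S4,S5,S6,S7,S8}. Unreachable: {S0} — drop them.
Start with accepting vs non-accepting: {S1,S3,S6,S8} | {S2,S4,S5,S7}.
Refine {S1,S3,S6,S8} on symbol L: members go to different blocks, giving {S1,S3} and {S6,S8}.
Split {S1,S3} by δ(·,R) → {S1} and {S3}.
On input R, block {S2,S4,S5,S7} splits into {S2,S5} and {S4,S7}.
Refine {S6,S8} on symbol L: members go to different blocks, giving {S6} and {S8}.
Stable partition: {S1} | {S2,S5} | {S6} | {S3} | {S4,S7} | {S8} — 6 equivalence classes.
State S2 belongs to the block {S2,S5}, which has 2 states.

2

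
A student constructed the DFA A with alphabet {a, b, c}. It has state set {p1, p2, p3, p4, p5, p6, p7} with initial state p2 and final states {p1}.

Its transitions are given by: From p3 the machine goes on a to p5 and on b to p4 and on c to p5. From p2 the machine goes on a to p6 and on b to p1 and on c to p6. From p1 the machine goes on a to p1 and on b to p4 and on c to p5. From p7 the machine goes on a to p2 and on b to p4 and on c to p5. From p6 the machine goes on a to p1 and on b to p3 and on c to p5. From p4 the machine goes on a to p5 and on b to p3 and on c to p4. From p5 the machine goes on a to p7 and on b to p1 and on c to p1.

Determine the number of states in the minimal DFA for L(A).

7

Initial partition by acceptance: {p1} | {p2,p3,p4,p5,p6,p7}.
Split {p2,p3,p4,p5,p6,p7} by δ(·,a) → {p2,p3,p4,p5,p7} and {p6}.
Split {p2,p3,p4,p5,p7} by δ(·,a) → {p3,p4,p5,p7} and {p2}.
Split {p3,p4,p5,p7} by δ(·,a) → {p3,p4,p5} and {p7}.
Refine {p3,p4,p5} on symbol a: members go to different blocks, giving {p3,p4} and {p5}.
Refine {p3,p4} on symbol c: members go to different blocks, giving {p3} and {p4}.
No further refinement is possible. Final partition (7 blocks): {p1} | {p3} | {p6} | {p2} | {p7} | {p5} | {p4}.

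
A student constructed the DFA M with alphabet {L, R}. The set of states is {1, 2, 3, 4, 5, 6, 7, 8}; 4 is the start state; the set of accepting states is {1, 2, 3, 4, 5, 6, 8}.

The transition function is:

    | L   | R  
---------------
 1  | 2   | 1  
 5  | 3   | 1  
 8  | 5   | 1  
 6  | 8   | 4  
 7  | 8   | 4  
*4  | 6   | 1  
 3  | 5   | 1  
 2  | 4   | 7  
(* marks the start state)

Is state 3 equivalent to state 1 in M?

P0 = {1,2,3,4,5,6,8} | {7}.
On input R, block {1,2,3,4,5,6,8} splits into {1,3,4,5,6,8} and {2}.
Refine {1,3,4,5,6,8} on symbol L: members go to different blocks, giving {3,4,5,6,8} and {1}.
Refine {3,4,5,6,8} on symbol R: members go to different blocks, giving {3,4,5,8} and {6}.
Split {3,4,5,8} by δ(·,L) → {3,5,8} and {4}.
Stable partition: {3,5,8} | {7} | {2} | {1} | {6} | {4} — 6 equivalence classes.
3 and 1 end up in different blocks, so they are distinguishable. For instance, the string 'LR' is accepted from only 3.

No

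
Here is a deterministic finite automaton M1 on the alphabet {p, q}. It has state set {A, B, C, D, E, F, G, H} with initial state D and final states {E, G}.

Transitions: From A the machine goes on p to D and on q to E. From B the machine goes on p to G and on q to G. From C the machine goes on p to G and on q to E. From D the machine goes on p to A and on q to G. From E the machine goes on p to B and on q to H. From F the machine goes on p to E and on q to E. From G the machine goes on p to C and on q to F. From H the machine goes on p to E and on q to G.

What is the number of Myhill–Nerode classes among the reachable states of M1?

3

Start with accepting vs non-accepting: {E,G} | {A,B,C,D,F,H}.
Split {A,B,C,D,F,H} by δ(·,p) → {B,C,F,H} and {A,D}.
Stable partition: {E,G} | {B,C,F,H} | {A,D} — 3 equivalence classes.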